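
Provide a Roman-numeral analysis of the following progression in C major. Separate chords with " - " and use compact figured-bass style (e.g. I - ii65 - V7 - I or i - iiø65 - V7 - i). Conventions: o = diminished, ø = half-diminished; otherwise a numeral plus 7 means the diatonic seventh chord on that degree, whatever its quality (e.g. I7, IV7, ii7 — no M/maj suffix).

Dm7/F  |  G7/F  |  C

ii65 - V42 - I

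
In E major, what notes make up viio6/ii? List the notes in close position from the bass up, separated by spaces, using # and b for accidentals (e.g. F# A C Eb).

G# B E#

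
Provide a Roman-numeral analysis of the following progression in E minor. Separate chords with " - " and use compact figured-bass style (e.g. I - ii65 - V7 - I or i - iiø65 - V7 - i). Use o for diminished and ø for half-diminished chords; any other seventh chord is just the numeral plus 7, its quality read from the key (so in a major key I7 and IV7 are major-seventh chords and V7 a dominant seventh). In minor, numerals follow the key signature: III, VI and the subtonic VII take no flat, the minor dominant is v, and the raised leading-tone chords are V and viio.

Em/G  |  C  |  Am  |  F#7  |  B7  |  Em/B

i6 - VI - iv - V7/V - V7 - i64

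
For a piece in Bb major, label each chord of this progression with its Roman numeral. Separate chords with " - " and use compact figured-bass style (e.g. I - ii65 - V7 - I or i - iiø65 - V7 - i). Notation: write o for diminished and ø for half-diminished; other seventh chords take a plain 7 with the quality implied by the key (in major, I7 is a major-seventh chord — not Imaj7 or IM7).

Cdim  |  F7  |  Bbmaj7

iio - V7 - I7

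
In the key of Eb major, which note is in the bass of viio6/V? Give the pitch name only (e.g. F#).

The applied chord viio6/V is rooted on A: A-C-Eb.
The figure 6 means first inversion — the third is in the bass.

C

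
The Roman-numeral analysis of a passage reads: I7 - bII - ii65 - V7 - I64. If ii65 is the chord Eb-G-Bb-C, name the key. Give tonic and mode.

Bb major

The chord Cm7/Eb is a minor seventh chord rooted on C; its label is ii65.
Counting down one scale step from C places the tonic on Bb; a minor seventh chord on degree 2 is diatonic only in major.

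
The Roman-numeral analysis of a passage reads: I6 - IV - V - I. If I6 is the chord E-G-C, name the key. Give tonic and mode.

The chord C/E is a major triad rooted on C; its label is I6.
If C is scale degree 1 and the mode makes that degree carry a major triad, the tonic is C and the mode is major.

C major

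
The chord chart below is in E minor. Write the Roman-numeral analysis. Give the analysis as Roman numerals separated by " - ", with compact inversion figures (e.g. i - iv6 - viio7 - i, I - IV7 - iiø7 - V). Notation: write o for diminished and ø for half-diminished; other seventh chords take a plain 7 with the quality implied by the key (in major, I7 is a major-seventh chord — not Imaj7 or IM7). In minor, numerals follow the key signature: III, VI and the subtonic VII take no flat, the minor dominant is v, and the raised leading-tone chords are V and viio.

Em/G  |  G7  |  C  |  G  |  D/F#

Em/G has root E, degree 1 in E minor, so i6.
G7: chromatic; G is V of VI, so V7/VI.
C: major triad on C = scale degree 6 → VI.
G: major triad on G = scale degree 3 → III.
D/F#: root D is the subtonic; major triad there is VII6.

i6 - V7/VI - VI - III - VII6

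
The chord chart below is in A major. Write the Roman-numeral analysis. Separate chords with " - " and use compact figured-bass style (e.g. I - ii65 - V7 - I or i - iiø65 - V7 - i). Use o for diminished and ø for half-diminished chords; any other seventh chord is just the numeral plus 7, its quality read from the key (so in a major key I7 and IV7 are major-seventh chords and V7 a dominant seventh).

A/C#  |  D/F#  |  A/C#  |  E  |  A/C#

A/C#: root A is the tonic; major triad there is I6.
D/F#: root D is the subdominant; major triad there is IV6.
A/C#: major triad on A = scale degree 1 → I6.
E has root E, degree 5 in A major, so V.
A/C#: major triad on A = scale degree 1 → I6.

I6 - IV6 - I6 - V - I6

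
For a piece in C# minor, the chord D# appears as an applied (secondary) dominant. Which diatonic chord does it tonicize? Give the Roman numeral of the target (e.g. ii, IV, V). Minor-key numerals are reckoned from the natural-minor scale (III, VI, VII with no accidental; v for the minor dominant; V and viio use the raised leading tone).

V

The chord is a major triad on D#.
A dominant resolves down a perfect fifth: D# → G#. In C# minor, G# is scale degree 5, i.e. V.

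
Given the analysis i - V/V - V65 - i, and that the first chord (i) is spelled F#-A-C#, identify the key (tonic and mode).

i is given as F#-A-C# — a minor triad with root F#.
If F# is scale degree 1 and the mode makes that degree carry a minor triad, the tonic is F# and the mode is minor.

F# minor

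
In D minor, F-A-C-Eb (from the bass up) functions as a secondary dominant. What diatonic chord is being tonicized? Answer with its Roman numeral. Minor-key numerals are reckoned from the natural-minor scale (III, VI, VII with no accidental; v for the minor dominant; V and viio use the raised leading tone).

VI

The chord is a dominant seventh chord on F.
A dominant resolves down a perfect fifth: F → Bb. In D minor, Bb is scale degree 6, i.e. VI.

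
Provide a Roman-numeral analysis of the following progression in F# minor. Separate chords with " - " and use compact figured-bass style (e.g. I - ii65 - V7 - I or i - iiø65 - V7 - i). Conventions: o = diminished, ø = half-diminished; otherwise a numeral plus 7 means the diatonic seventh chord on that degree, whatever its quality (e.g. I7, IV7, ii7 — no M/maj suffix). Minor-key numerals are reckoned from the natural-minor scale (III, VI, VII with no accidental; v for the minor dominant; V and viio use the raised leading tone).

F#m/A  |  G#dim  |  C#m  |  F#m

F#m/A: minor triad on F# = scale degree 1 → i6.
G#dim has root G#, degree 2 in F# minor, so iio.
C#m: root C# is the dominant; minor triad there is v.
F#m has root F#, degree 1 in F# minor, so i.

i6 - iio - v - i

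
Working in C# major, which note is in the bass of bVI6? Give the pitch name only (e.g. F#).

C#

bVI in C# major has root A; the chord is A-C#-E.
The figure 6 means first inversion — the third is in the bass.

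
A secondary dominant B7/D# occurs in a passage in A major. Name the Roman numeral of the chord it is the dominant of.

The chord is a dominant seventh chord on B.
A dominant resolves down a perfect fifth: B → E. In A major, E is scale degree 5, i.e. V.

V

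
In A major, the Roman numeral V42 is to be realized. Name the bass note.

V in A major has root E; the chord is E-G#-B-D.
The figure 42 means third inversion — the seventh is in the bass.

D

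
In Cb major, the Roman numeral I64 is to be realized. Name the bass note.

Gb

I in Cb major has root Cb; the chord is Cb-Eb-Gb.
The figure 64 means second inversion — the fifth is in the bass.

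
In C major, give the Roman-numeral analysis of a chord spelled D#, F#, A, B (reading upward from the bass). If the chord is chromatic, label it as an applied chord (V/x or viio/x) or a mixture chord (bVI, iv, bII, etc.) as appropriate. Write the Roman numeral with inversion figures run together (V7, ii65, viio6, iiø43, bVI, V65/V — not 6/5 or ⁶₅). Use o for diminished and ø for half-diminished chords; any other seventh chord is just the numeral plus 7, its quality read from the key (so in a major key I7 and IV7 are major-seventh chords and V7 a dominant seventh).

V65/iii

Stacked in thirds the chord is B-D#-F#-A: a dominant seventh chord on B.
B is not a diatonic chord root with this quality in C major, but it lies a perfect fifth above E (iii), so the chord functions as an applied dominant of iii.
With D# in the bass the chord is in first inversion, so the figured bass is 65.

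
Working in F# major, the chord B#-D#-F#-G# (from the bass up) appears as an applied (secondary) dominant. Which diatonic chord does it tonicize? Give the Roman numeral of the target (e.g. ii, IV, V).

The chord is a dominant seventh chord on G#.
A dominant resolves down a perfect fifth: G# → C#. In F# major, C# is scale degree 5, i.e. V.

V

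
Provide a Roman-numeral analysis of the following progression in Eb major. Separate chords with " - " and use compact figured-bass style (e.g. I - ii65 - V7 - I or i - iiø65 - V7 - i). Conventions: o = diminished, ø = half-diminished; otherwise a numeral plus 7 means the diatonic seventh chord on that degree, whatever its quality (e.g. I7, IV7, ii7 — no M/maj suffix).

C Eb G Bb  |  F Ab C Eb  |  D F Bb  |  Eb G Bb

vi7 - ii7 - V6 - I

C-Eb-G-Bb has root C, degree 6 in Eb major, so vi7.
F-Ab-C-Eb: minor seventh chord on F = scale degree 2 → ii7.
D-F-Bb: major triad on Bb = scale degree 5 → V6.
Eb-G-Bb: root Eb is the tonic; major triad there is I.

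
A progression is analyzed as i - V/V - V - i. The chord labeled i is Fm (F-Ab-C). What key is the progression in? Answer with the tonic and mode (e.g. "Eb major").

The chord Fm is a minor triad rooted on F; its label is i.
If F is scale degree 1 and the mode makes that degree carry a minor triad, the tonic is F and the mode is minor.

F minor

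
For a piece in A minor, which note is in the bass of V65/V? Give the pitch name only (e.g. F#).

D#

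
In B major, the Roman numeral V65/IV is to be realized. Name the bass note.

D#

The applied chord V65/IV is rooted on B: B-D#-F#-A.
The figure 65 means first inversion — the third is in the bass.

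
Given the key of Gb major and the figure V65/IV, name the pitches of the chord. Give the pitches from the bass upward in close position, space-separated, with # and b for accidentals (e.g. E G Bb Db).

V65/IV is a secondary dominant — the dominant seventh of IV. IV in Gb major is Cb, so the applied chord's root is Gb, a perfect fifth above.
Building a dominant seventh chord on Gb gives Gb-Bb-Db-Fb.
The figured bass 65 indicates first inversion, placing the third (Bb) in the bass: Bb-Db-Fb-Gb.

Bb Db Fb Gb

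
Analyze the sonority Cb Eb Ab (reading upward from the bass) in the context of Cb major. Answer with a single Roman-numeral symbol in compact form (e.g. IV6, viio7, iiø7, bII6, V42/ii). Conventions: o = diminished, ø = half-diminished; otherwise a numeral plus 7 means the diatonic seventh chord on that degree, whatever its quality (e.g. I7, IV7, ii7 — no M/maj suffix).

vi6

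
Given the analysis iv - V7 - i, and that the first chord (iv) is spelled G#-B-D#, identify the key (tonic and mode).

The chord G#m is a minor triad rooted on G#; its label is iv.
Counting down 3 scale steps from G# places the tonic on D#; a minor triad on degree 4 is diatonic only in minor.

D# minor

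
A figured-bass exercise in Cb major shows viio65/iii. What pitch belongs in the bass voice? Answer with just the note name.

F

The applied chord viio65/iii is rooted on D: D-F-Ab-Cb.
The figure 65 means first inversion — the third is in the bass.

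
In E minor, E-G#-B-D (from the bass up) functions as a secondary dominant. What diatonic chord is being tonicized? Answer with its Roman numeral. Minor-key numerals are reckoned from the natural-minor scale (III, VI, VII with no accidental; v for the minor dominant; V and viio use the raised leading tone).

iv

The chord is a dominant seventh chord on E.
A dominant resolves down a perfect fifth: E → A. In E minor, A is scale degree 4, i.e. iv.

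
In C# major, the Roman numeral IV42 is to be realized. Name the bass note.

E#

IV in C# major has root F#; the chord is F#-A#-C#-E#.
The figure 42 means third inversion — the seventh is in the bass.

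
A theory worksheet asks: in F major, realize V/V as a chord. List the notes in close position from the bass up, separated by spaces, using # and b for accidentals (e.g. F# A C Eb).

V/V is a secondary dominant — the dominant triad of V. V in F major is C, so the applied chord's root is G, a perfect fifth above.
Building a major triad on G gives G-B-D.

G B D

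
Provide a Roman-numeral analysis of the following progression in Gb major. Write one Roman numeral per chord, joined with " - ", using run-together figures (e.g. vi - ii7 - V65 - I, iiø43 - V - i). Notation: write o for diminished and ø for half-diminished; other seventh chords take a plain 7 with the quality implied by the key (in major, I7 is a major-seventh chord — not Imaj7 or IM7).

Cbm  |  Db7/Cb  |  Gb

iv - V42 - I

Cbm: Cb with this quality isn't in the key; it's iv, borrowed from the parallel minor.
Db7/Cb: dominant seventh chord on Db = scale degree 5 → V42.
Gb: major triad on Gb = scale degree 1 → I.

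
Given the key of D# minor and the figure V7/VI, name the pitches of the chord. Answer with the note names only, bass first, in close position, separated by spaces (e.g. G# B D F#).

F# A# C# E

V7/VI is a secondary dominant — the dominant seventh of VI. VI in D# minor is B, so the applied chord's root is F#, a perfect fifth above.
Building a dominant seventh chord on F# gives F#-A#-C#-E.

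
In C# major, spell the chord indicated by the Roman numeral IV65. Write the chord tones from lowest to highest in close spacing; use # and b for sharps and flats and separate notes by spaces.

A# C# E# F#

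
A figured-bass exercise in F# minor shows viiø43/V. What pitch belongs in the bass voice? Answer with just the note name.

The applied chord viiø43/V is rooted on B#: B#-D#-F#-A#.
The figure 43 means second inversion — the fifth is in the bass.

F#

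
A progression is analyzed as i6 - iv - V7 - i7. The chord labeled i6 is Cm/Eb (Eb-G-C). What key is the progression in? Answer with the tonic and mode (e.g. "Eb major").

The chord Cm/Eb is a minor triad rooted on C; its label is i6.
If C is scale degree 1 and the mode makes that degree carry a minor triad, the tonic is C and the mode is minor.

C minor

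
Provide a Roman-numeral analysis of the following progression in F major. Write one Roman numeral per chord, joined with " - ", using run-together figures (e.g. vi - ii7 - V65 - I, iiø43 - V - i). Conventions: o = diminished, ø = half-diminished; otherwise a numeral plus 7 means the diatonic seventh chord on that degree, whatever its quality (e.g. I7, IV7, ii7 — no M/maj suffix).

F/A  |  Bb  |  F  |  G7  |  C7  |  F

F/A has root F, degree 1 in F major, so I6.
Bb has root Bb, degree 4 in F major, so IV.
F: major triad on F = scale degree 1 → I.
G7: chromatic; G is V of V, so V7/V.
C7: root C is the dominant; dominant seventh chord there is V7.
F: major triad on F = scale degree 1 → I.

I6 - IV - I - V7/V - V7 - I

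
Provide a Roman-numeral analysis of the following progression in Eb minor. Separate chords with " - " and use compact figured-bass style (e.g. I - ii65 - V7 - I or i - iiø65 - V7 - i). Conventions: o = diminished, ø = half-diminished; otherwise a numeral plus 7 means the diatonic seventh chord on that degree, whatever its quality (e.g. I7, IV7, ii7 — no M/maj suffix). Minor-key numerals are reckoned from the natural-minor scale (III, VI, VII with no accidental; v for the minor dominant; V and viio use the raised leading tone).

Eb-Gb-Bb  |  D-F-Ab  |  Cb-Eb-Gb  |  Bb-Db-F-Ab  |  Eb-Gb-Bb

Eb-Gb-Bb: root Eb is the tonic; minor triad there is i.
D-F-Ab: root D is the leading tone; diminished triad there is viio.
Cb-Eb-Gb has root Cb, degree 6 in Eb minor, so VI.
Bb-Db-F-Ab: minor seventh chord on Bb = scale degree 5 → v7.
Eb-Gb-Bb: minor triad on Eb = scale degree 1 → i.

i - viio - VI - v7 - i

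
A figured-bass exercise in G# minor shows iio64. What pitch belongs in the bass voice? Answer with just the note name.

iio in G# minor has root A#; the chord is A#-C#-E.
The figure 64 means second inversion — the fifth is in the bass.

E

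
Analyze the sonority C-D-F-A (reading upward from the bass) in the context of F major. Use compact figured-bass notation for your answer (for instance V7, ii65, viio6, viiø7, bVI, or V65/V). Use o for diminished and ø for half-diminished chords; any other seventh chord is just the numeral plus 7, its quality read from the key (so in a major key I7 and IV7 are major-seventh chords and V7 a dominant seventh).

vi42

Stacked in thirds the chord is D-F-A-C: a minor seventh chord on D.
In F major, D is the submediant; the diatonic minor seventh chord there is vi7.
With C in the bass the chord is in third inversion, so the figured bass is 42.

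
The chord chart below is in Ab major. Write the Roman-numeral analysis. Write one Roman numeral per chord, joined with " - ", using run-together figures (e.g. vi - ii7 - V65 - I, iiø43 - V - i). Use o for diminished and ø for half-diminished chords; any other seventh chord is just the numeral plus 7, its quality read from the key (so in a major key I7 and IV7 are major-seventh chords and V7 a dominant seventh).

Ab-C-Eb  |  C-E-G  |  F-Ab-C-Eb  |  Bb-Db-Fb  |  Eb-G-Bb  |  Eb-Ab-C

Ab-C-Eb has root Ab, degree 1 in Ab major, so I.
C-E-G is the secondary dominant of vi (major triad on C): V/vi.
F-Ab-C-Eb: root F is the submediant; minor seventh chord there is vi7.
Bb-Db-Fb: diminished triad on Bb — chromatic; iio (borrowed from the parallel minor).
Eb-G-Bb: major triad on Eb = scale degree 5 → V.
Eb-Ab-C: root Ab is the tonic; major triad there is I64.

I - V/vi - vi7 - iio - V - I64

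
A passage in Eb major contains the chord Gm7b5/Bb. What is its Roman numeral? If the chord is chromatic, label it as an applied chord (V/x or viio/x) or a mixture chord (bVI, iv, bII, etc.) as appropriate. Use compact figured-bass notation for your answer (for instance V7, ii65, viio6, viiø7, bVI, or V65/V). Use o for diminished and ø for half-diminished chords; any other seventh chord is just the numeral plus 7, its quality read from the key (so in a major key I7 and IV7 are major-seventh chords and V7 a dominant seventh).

Stacked in thirds the chord is G-Bb-Db-F: a half-diminished seventh chord on G.
G sits a half step below Ab (IV in Eb major); a diminished chord there is the applied leading-tone chord of IV.
With Bb in the bass the chord is in first inversion, so the figured bass is 65.

viiø65/IV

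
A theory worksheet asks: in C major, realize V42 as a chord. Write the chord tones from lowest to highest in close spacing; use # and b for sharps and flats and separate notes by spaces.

F G B D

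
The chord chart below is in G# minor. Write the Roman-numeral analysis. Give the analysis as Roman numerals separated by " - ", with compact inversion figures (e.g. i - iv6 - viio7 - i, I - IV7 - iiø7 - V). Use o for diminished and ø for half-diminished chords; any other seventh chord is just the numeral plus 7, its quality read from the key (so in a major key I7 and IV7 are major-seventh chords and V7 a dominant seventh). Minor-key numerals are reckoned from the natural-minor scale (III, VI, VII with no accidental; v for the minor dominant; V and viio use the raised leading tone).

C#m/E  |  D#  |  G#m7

C#m/E has root C#, degree 4 in G# minor, so iv6.
D#: major triad on D# = scale degree 5 → V.
G#m7 has root G#, degree 1 in G# minor, so i7.

iv6 - V - i7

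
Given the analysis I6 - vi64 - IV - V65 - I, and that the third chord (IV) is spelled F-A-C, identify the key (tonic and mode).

C major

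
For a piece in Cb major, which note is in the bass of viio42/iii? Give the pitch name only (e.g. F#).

Cb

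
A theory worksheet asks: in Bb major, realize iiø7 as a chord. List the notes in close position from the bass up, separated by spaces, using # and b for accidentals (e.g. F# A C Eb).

Scale degree 2 in Bb major is C; here the chord built on it is altered to a half-diminished seventh chord. iiø7 is the half-diminished supertonic seventh, borrowed from the parallel minor.
So the chord is C-Eb-Gb-Bb, a half-diminished seventh chord.

C Eb Gb Bb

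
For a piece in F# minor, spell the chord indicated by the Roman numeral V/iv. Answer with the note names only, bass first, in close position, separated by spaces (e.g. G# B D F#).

F# A# C#

V/iv is a secondary dominant — the dominant triad of iv. iv in F# minor is B, so the applied chord's root is F#, a perfect fifth above.
Building a major triad on F# gives F#-A#-C#.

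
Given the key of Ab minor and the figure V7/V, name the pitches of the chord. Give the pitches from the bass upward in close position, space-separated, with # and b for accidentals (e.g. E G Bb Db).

Bb D F Ab

The slash means an applied dominant: we want the dominant of V. In Ab minor, V is Eb major, and its dominant is built on Bb.
Building a dominant seventh chord on Bb gives Bb-D-F-Ab.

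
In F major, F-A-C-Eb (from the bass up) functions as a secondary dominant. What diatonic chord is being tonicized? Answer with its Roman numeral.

IV

The chord is a dominant seventh chord on F.
A dominant resolves down a perfect fifth: F → Bb. In F major, Bb is scale degree 4, i.e. IV.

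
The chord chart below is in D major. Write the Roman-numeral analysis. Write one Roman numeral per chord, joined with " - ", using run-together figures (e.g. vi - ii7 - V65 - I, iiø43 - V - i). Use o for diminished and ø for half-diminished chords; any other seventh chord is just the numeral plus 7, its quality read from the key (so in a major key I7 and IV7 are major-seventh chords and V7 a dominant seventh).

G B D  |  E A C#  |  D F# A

IV - V64 - I

G-B-D has root G, degree 4 in D major, so IV.
E-A-C# has root A, degree 5 in D major, so V64.
D-F#-A: major triad on D = scale degree 1 → I.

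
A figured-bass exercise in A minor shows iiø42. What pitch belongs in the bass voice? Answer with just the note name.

A

iiø in A minor has root B; the chord is B-D-F-A.
The figure 42 means third inversion — the seventh is in the bass.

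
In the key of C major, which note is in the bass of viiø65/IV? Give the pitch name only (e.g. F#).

G

The applied chord viiø65/IV is rooted on E: E-G-Bb-D.
The figure 65 means first inversion — the third is in the bass.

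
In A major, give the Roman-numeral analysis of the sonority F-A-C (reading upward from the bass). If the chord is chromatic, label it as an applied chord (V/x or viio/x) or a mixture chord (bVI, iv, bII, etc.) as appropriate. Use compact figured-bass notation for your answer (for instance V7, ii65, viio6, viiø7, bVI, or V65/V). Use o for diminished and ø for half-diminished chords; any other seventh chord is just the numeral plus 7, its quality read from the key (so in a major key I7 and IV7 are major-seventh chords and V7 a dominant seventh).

Stacked in thirds the chord is F-A-C: a major triad on F.
F is the lowered sixth degree of A major (diatonic 6 would be F#). This is a major triad on the lowered sixth degree, borrowed from the parallel minor.

bVI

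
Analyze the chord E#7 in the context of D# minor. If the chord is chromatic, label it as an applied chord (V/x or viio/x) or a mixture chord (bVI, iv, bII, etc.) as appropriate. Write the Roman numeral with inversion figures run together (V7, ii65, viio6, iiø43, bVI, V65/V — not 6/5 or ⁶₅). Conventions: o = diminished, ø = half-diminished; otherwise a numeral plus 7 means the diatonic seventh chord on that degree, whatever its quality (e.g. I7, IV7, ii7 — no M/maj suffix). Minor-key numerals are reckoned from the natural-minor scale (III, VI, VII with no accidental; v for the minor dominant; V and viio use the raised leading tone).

Stacked in thirds the chord is E#-G##-B#-D#: a dominant seventh chord on E#.
E# is not a diatonic chord root with this quality in D# minor, but it lies a perfect fifth above A# (V), so the chord functions as an applied dominant of V.

V7/V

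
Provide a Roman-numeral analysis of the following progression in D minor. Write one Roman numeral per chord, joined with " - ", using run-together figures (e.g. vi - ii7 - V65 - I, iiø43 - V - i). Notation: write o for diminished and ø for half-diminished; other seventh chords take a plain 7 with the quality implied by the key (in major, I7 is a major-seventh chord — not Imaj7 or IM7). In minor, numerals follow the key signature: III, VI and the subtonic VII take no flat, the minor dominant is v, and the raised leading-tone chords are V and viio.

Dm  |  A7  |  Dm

Dm: minor triad on D = scale degree 1 → i.
A7: root A is the dominant; dominant seventh chord there is V7.
Dm has root D, degree 1 in D minor, so i.

i - V7 - i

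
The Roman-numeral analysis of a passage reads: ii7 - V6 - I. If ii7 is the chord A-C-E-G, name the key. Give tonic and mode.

ii7 is given as A-C-E-G — a minor seventh chord with root A.
ii7 on A implies A is the supertonic; that puts the tonic at G, and the lowercase numeral fits major mode.

G major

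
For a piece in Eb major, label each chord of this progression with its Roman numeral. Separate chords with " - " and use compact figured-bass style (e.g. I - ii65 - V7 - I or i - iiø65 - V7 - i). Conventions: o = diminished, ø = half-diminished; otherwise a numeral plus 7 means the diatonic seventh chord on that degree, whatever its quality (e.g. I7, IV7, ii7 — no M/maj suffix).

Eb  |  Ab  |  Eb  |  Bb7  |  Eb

Eb has root Eb, degree 1 in Eb major, so I.
Ab: root Ab is the subdominant; major triad there is IV.
Eb: root Eb is the tonic; major triad there is I.
Bb7 has root Bb, degree 5 in Eb major, so V7.
Eb has root Eb, degree 1 in Eb major, so I.

I - IV - I - V7 - I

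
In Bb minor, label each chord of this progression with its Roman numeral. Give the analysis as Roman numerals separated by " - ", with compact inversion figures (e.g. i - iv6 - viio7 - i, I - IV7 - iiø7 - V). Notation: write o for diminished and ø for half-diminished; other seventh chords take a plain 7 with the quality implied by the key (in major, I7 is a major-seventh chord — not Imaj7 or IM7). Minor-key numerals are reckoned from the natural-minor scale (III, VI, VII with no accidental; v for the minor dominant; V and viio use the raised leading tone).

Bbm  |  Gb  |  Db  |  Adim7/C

i - VI - III - viio65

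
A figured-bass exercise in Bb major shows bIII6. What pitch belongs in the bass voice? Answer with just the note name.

F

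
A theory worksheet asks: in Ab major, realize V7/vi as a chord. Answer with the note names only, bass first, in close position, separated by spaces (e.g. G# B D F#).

V7/vi is a secondary dominant — the dominant seventh of vi. vi in Ab major is F, so the applied chord's root is C, a perfect fifth above.
Building a dominant seventh chord on C gives C-E-G-Bb.

C E G Bb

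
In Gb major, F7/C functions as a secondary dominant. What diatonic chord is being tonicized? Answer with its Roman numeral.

iii

The chord is a dominant seventh chord on F.
A dominant resolves down a perfect fifth: F → Bb. In Gb major, Bb is scale degree 3, i.e. iii.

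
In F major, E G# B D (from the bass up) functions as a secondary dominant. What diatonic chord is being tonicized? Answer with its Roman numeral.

iii

The chord is a dominant seventh chord on E.
A dominant resolves down a perfect fifth: E → A. In F major, A is scale degree 3, i.e. iii.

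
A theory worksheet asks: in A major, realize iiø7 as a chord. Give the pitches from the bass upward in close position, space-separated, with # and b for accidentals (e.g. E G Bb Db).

B D F A

Scale degree 2 in A major is B; here the chord built on it is altered to a half-diminished seventh chord. iiø7 is the half-diminished supertonic seventh, borrowed from the parallel minor.
So the chord is B-D-F-A, a half-diminished seventh chord.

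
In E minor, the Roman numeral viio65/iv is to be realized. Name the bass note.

The applied chord viio65/iv is rooted on G#: G#-B-D-F.
The figure 65 means first inversion — the third is in the bass.

B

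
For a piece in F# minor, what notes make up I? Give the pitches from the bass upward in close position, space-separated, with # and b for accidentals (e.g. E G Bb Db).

I is the major tonic (Picardy third), borrowed from the parallel major. In F# minor that root is F#.
So the chord is F#-A#-C#, a major triad.

F# A# C#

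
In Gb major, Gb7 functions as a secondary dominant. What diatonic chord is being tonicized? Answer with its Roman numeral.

IV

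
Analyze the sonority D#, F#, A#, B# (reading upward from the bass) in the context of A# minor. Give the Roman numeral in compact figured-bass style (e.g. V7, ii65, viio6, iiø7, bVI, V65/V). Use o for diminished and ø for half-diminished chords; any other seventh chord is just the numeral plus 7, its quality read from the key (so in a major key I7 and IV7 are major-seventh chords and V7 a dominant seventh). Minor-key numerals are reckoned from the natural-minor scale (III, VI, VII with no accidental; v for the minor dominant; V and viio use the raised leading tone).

The pitches B#-D#-F#-A# form a half-diminished seventh chord rooted on B#.
In A# minor, B# is the supertonic; the diatonic half-diminished seventh chord there is iiø7.
With D# in the bass the chord is in first inversion, so the figured bass is 65.

iiø65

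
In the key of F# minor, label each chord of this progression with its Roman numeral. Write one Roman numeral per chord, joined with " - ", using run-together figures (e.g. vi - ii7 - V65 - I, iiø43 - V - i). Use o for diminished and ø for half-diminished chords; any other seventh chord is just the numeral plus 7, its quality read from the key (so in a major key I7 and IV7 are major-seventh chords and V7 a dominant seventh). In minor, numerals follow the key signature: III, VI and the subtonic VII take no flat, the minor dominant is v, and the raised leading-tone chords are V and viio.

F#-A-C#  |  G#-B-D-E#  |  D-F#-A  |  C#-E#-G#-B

F#-A-C# has root F#, degree 1 in F# minor, so i.
G#-B-D-E# has root E#, degree 7 in F# minor, so viio65.
D-F#-A: root D is the submediant; major triad there is VI.
C#-E#-G#-B: dominant seventh chord on C# = scale degree 5 → V7.

i - viio65 - VI - V7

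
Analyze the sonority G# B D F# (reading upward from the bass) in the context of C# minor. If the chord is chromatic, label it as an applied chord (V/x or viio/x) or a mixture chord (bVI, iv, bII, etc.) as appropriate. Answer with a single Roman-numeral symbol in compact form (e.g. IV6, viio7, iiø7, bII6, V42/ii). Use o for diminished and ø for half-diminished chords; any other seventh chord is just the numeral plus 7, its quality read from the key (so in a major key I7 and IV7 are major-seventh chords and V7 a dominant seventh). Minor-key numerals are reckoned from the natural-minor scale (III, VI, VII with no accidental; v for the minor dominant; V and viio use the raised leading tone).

viiø7/VI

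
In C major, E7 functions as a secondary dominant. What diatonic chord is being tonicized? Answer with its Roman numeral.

vi

The chord is a dominant seventh chord on E.
A dominant resolves down a perfect fifth: E → A. In C major, A is scale degree 6, i.e. vi.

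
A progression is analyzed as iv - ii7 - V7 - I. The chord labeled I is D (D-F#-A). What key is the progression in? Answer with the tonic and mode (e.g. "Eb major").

The anchor chord is a major triad on D, labeled I.
If D is scale degree 1 and the mode makes that degree carry a major triad, the tonic is D and the mode is major.

D major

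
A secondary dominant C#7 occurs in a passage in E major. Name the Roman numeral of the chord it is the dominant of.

The chord is a dominant seventh chord on C#.
A dominant resolves down a perfect fifth: C# → F#. In E major, F# is scale degree 2, i.e. ii.

ii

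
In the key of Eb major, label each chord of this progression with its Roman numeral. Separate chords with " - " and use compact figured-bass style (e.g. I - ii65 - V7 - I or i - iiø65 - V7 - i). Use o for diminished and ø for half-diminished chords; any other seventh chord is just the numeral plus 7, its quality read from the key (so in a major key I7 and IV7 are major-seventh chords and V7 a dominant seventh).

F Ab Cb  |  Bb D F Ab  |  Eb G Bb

F-Ab-Cb: F with this quality isn't in the key; it's iio, borrowed from the parallel minor.
Bb-D-F-Ab: dominant seventh chord on Bb = scale degree 5 → V7.
Eb-G-Bb: major triad on Eb = scale degree 1 → I.

iio - V7 - I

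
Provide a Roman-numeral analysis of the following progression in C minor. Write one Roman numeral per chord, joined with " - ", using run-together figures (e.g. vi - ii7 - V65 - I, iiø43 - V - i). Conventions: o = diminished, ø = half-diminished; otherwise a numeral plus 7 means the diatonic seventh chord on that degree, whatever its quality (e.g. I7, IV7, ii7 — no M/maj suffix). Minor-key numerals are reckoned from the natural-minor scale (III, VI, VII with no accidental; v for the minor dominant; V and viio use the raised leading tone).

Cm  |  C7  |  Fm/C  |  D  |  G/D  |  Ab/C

Cm: root C is the tonic; minor triad there is i.
C7: chromatic; C is V of iv, so V7/iv.
Fm/C: root F is the subdominant; minor triad there is iv64.
D: a major triad on D, the applied dominant of V → V/V.
G/D has root G, degree 5 in C minor, so V64.
Ab/C: major triad on Ab = scale degree 6 → VI6.

i - V7/iv - iv64 - V/V - V64 - VI6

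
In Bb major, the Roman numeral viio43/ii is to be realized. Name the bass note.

F

The applied chord viio43/ii is rooted on B: B-D-F-Ab.
The figure 43 means second inversion — the fifth is in the bass.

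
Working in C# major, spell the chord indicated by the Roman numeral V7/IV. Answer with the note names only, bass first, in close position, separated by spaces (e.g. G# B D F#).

The slash means an applied dominant: we want the dominant of IV. In C# major, IV is F# major, and its dominant is built on C#.
Building a dominant seventh chord on C# gives C#-E#-G#-B.

C# E# G# B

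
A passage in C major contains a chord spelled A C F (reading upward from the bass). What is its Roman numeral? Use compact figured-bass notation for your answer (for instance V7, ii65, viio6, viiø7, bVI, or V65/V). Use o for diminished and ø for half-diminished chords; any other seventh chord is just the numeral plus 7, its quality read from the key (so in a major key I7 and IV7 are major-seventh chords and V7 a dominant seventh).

Stacked in thirds the chord is F-A-C: a major triad on F.
In C major, F is the subdominant; the diatonic major triad there is IV.
With A in the bass the chord is in first inversion, so the figured bass is 6.

IV6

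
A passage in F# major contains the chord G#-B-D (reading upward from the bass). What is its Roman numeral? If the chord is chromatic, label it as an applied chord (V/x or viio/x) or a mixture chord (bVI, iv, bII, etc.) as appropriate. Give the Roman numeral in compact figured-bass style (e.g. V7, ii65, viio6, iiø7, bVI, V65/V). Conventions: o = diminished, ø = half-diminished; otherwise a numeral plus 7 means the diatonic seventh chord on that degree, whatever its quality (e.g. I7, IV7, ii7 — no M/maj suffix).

Stacked in thirds the chord is G#-B-D: a diminished triad on G#.
G# is the second degree of F# major. This is the diminished supertonic triad, borrowed from the parallel minor.

iio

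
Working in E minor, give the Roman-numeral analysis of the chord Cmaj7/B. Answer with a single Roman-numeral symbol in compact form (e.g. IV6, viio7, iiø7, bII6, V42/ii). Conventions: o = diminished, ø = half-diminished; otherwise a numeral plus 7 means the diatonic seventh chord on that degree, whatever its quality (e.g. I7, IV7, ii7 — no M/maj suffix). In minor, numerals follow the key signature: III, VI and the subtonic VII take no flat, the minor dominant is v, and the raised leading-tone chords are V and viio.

VI42

Stacked in thirds the chord is C-E-G-B: a major seventh chord on C.
C is scale degree 6 in E minor, and a major seventh chord on that degree is written VI7.
With B in the bass the chord is in third inversion, so the figured bass is 42.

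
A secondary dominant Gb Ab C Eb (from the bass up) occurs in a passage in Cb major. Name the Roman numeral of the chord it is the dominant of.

ii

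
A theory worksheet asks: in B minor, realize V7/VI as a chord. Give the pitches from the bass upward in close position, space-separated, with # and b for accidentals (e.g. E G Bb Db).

D F# A C

The slash means an applied dominant: we want the dominant of VI. In B minor, VI is G major, and its dominant is built on D.
Building a dominant seventh chord on D gives D-F#-A-C.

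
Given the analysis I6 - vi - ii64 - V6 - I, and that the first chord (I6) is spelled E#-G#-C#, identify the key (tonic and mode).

I6 is given as E#-G#-C# — a major triad with root C#.
If C# is scale degree 1 and the mode makes that degree carry a major triad, the tonic is C# and the mode is major.

C# major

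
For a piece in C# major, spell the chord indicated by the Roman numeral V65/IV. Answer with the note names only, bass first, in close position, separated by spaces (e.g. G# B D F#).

E# G# B C#

The slash means an applied dominant: we want the dominant of IV. In C# major, IV is F# major, and its dominant is built on C#.
Building a dominant seventh chord on C# gives C#-E#-G#-B.
The figured bass 65 indicates first inversion, placing the third (E#) in the bass: E#-G#-B-C#.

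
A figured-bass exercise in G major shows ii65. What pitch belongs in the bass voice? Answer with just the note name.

ii in G major has root A; the chord is A-C-E-G.
The figure 65 means first inversion — the third is in the bass.

C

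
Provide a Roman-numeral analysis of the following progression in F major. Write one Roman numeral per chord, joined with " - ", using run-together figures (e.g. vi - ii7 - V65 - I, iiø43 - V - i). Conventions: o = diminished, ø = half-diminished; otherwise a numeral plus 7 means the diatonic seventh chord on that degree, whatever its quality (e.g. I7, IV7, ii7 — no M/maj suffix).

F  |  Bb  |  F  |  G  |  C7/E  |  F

I - IV - I - V/V - V65 - I

F: major triad on F = scale degree 1 → I.
Bb: root Bb is the subdominant; major triad there is IV.
F: root F is the tonic; major triad there is I.
G: a major triad on G, the applied dominant of V → V/V.
C7/E: root C is the dominant; dominant seventh chord there is V65.
F has root F, degree 1 in F major, so I.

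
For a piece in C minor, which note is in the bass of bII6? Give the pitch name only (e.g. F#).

F

bII in C minor has root Db; the chord is Db-F-Ab.
The figure 6 means first inversion — the third is in the bass.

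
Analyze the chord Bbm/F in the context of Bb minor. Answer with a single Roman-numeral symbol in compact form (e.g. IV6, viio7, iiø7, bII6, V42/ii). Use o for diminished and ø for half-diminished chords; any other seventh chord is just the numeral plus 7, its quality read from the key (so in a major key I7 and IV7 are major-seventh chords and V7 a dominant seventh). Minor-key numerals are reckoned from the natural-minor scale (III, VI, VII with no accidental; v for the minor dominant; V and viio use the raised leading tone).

i64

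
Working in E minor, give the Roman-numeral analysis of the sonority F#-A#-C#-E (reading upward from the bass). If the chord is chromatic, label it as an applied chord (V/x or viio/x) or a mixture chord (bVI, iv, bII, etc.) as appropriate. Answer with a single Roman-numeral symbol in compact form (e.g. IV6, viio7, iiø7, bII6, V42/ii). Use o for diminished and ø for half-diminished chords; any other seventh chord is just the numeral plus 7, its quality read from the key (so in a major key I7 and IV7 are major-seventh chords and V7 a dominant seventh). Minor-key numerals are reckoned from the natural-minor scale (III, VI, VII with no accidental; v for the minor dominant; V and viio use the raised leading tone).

V7/V

Stacked in thirds the chord is F#-A#-C#-E: a dominant seventh chord on F#.
F# is not a diatonic chord root with this quality in E minor, but it lies a perfect fifth above B (V), so the chord functions as an applied dominant of V.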